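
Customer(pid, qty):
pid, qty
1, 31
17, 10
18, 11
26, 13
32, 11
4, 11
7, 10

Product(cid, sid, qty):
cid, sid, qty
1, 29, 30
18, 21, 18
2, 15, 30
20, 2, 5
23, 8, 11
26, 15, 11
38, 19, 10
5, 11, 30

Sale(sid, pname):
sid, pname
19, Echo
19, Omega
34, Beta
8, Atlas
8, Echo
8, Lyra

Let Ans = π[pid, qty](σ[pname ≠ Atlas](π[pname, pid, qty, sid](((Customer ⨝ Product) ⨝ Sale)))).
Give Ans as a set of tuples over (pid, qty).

{(17, 10), (18, 11), (32, 11), (4, 11), (7, 10)}

Joining Customer and Product on qty yields {(17, 10, 38, 19), (18, 11, 23, 8), (18, 11, 26, 15), (32, 11, 23, 8), (32, 11, 26, 15), (4, 11, 23, 8), (4, 11, 26, 15), (7, 10, 38, 19)}.
Joining (Customer ⨝ Product) and Sale on sid yields {(17, 10, 38, 19, Echo), (17, 10, 38, 19, Omega), (18, 11, 23, 8, Atlas), (18, 11, 23, 8, Echo), (18, 11, 23, 8, Lyra), (32, 11, 23, 8, Atlas), (32, 11, 23, 8, Echo), (32, 11, 23, 8, Lyra), (4, 11, 23, 8, Atlas), (4, 11, 23, 8, Echo), (4, 11, 23, 8, Lyra), (7, 10, 38, 19, Echo), (7, 10, 38, 19, Omega)}.
π[pname, pid, qty, sid]: project onto (pname, pid, qty, sid) → {(Atlas, 18, 11, 8), (Atlas, 32, 11, 8), (Atlas, 4, 11, 8), (Echo, 17, 10, 19), (Echo, 18, 11, 8), (Echo, 32, 11, 8), (Echo, 4, 11, 8), (Echo, 7, 10, 19), (Lyra, 18, 11, 8), (Lyra, 32, 11, 8), (Lyra, 4, 11, 8), (Omega, 17, 10, 19), (Omega, 7, 10, 19)}
σ[pname ≠ Atlas]: keep tuples satisfying pname ≠ Atlas → {(Echo, 17, 10, 19), (Echo, 18, 11, 8), (Echo, 32, 11, 8), (Echo, 4, 11, 8), (Echo, 7, 10, 19), (Lyra, 18, 11, 8), (Lyra, 32, 11, 8), (Lyra, 4, 11, 8), (Omega, 17, 10, 19), (Omega, 7, 10, 19)}
π[pid, qty]: project onto (pid, qty) (5 duplicate(s) eliminated) → {(17, 10), (18, 11), (32, 11), (4, 11), (7, 10)}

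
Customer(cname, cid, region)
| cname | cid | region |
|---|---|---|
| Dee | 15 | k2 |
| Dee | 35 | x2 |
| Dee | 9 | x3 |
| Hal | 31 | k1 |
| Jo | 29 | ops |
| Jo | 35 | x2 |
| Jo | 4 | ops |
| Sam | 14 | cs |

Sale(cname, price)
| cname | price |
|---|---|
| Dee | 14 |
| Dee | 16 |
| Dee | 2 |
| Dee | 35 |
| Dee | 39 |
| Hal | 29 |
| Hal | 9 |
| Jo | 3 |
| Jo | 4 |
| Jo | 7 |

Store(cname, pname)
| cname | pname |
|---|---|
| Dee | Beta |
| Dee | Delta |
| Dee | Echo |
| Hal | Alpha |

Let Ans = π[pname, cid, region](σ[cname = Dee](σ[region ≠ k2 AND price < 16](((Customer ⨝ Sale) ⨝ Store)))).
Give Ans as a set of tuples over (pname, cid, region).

{(Beta, 35, x2), (Beta, 9, x3), (Delta, 35, x2), (Delta, 9, x3), (Echo, 35, x2), (Echo, 9, x3)}

Joining Customer and Sale on cname yields {(Dee, 15, k2, 14), (Dee, 15, k2, 16), (Dee, 15, k2, 2), (Dee, 15, k2, 35), (Dee, 15, k2, 39), (Dee, 35, x2, 14), (Dee, 35, x2, 16), (Dee, 35, x2, 2), (Dee, 35, x2, 35), (Dee, 35, x2, 39), (Dee, 9, x3, 14), (Dee, 9, x3, 16), (Dee, 9, x3, 2), (Dee, 9, x3, 35), (Dee, 9, x3, 39), (Hal, 31, k1, 29), (Hal, 31, k1, 9), (Jo, 29, ops, 3), (Jo, 29, ops, 4), (Jo, 29, ops, 7), (Jo, 35, x2, 3), (Jo, 35, x2, 4), (Jo, 35, x2, 7), (Jo, 4, ops, 3), (Jo, 4, ops, 4), (Jo, 4, ops, 7)}.
Joining (Customer ⨝ Sale) and Store on cname yields {(Dee, 15, k2, 14, Beta), (Dee, 15, k2, 14, Delta), (Dee, 15, k2, 14, Echo), (Dee, 15, k2, 16, Beta), (Dee, 15, k2, 16, Delta), (Dee, 15, k2, 16, Echo), (Dee, 15, k2, 2, Beta), (Dee, 15, k2, 2, Delta), (Dee, 15, k2, 2, Echo), (Dee, 15, k2, 35, Beta), (Dee, 15, k2, 35, Delta), (Dee, 15, k2, 35, Echo), (Dee, 15, k2, 39, Beta), (Dee, 15, k2, 39, Delta), (Dee, 15, k2, 39, Echo), (Dee, 35, x2, 14, Beta), (Dee, 35, x2, 14, Delta), (Dee, 35, x2, 14, Echo), (Dee, 35, x2, 16, Beta), (Dee, 35, x2, 16, Delta), (Dee, 35, x2, 16, Echo), (Dee, 35, x2, 2, Beta), (Dee, 35, x2, 2, Delta), (Dee, 35, x2, 2, Echo), (Dee, 35, x2, 35, Beta), (Dee, 35, x2, 35, Delta), (Dee, 35, x2, 35, Echo), (Dee, 35, x2, 39, Beta), (Dee, 35, x2, 39, Delta), (Dee, 35, x2, 39, Echo), (Dee, 9, x3, 14, Beta), (Dee, 9, x3, 14, Delta), (Dee, 9, x3, 14, Echo), (Dee, 9, x3, 16, Beta), (Dee, 9, x3, 16, Delta), (Dee, 9, x3, 16, Echo), (Dee, 9, x3, 2, Beta), (Dee, 9, x3, 2, Delta), (Dee, 9, x3, 2, Echo), (Dee, 9, x3, 35, Beta), (Dee, 9, x3, 35, Delta), (Dee, 9, x3, 35, Echo), (Dee, 9, x3, 39, Beta), (Dee, 9, x3, 39, Delta), (Dee, 9, x3, 39, Echo), (Hal, 31, k1, 29, Alpha), (Hal, 31, k1, 9, Alpha)}.
Filtering on region ≠ k2 AND price < 16 leaves {(Dee, 35, x2, 14, Beta), (Dee, 35, x2, 14, Delta), (Dee, 35, x2, 14, Echo), (Dee, 35, x2, 2, Beta), (Dee, 35, x2, 2, Delta), (Dee, 35, x2, 2, Echo), (Dee, 9, x3, 14, Beta), (Dee, 9, x3, 14, Delta), (Dee, 9, x3, 14, Echo), (Dee, 9, x3, 2, Beta), (Dee, 9, x3, 2, Delta), (Dee, 9, x3, 2, Echo), (Hal, 31, k1, 9, Alpha)}.
Filtering on cname = Dee leaves {(Dee, 35, x2, 14, Beta), (Dee, 35, x2, 14, Delta), (Dee, 35, x2, 14, Echo), (Dee, 35, x2, 2, Beta), (Dee, 35, x2, 2, Delta), (Dee, 35, x2, 2, Echo), (Dee, 9, x3, 14, Beta), (Dee, 9, x3, 14, Delta), (Dee, 9, x3, 14, Echo), (Dee, 9, x3, 2, Beta), (Dee, 9, x3, 2, Delta), (Dee, 9, x3, 2, Echo)}.
π_{pname, cid, region} gives {(Beta, 35, x2), (Beta, 9, x3), (Delta, 35, x2), (Delta, 9, x3), (Echo, 35, x2), (Echo, 9, x3)} (6 duplicate(s) eliminated).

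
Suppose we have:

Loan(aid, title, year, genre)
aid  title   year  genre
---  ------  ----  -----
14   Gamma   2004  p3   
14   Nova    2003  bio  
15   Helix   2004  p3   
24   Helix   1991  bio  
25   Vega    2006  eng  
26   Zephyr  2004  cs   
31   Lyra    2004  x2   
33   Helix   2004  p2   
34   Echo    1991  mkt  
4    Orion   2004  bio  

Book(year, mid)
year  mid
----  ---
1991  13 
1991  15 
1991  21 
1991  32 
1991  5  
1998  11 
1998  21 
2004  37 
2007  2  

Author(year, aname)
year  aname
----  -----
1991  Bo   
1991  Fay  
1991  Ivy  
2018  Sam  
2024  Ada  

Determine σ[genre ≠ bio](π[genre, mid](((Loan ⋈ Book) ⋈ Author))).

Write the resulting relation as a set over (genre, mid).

Joining Loan and Book on year yields {(14, Gamma, 2004, p3, 37), (15, Helix, 2004, p3, 37), (24, Helix, 1991, bio, 13), (24, Helix, 1991, bio, 15), (24, Helix, 1991, bio, 21), (24, Helix, 1991, bio, 32), (24, Helix, 1991, bio, 5), (26, Zephyr, 2004, cs, 37), (31, Lyra, 2004, x2, 37), (33, Helix, 2004, p2, 37), (34, Echo, 1991, mkt, 13), (34, Echo, 1991, mkt, 15), (34, Echo, 1991, mkt, 21), (34, Echo, 1991, mkt, 32), (34, Echo, 1991, mkt, 5), (4, Orion, 2004, bio, 37)}.
Joining (Loan ⋈ Book) and Author on year yields {(24, Helix, 1991, bio, 13, Bo), (24, Helix, 1991, bio, 13, Fay), (24, Helix, 1991, bio, 13, Ivy), (24, Helix, 1991, bio, 15, Bo), (24, Helix, 1991, bio, 15, Fay), (24, Helix, 1991, bio, 15, Ivy), (24, Helix, 1991, bio, 21, Bo), (24, Helix, 1991, bio, 21, Fay), (24, Helix, 1991, bio, 21, Ivy), (24, Helix, 1991, bio, 32, Bo), (24, Helix, 1991, bio, 32, Fay), (24, Helix, 1991, bio, 32, Ivy), (24, Helix, 1991, bio, 5, Bo), (24, Helix, 1991, bio, 5, Fay), (24, Helix, 1991, bio, 5, Ivy), (34, Echo, 1991, mkt, 13, Bo), (34, Echo, 1991, mkt, 13, Fay), (34, Echo, 1991, mkt, 13, Ivy), (34, Echo, 1991, mkt, 15, Bo), (34, Echo, 1991, mkt, 15, Fay), (34, Echo, 1991, mkt, 15, Ivy), (34, Echo, 1991, mkt, 21, Bo), (34, Echo, 1991, mkt, 21, Fay), (34, Echo, 1991, mkt, 21, Ivy), (34, Echo, 1991, mkt, 32, Bo), (34, Echo, 1991, mkt, 32, Fay), (34, Echo, 1991, mkt, 32, Ivy), (34, Echo, 1991, mkt, 5, Bo), (34, Echo, 1991, mkt, 5, Fay), (34, Echo, 1991, mkt, 5, Ivy)}.
Keep only column(s) genre, mid (20 duplicate(s) eliminated): {(bio, 13), (bio, 15), (bio, 21), (bio, 32), (bio, 5), (mkt, 13), (mkt, 15), (mkt, 21), (mkt, 32), (mkt, 5)}
Selection genre ≠ bio: {(mkt, 13), (mkt, 15), (mkt, 21), (mkt, 32), (mkt, 5)}

{(mkt, 13), (mkt, 15), (mkt, 21), (mkt, 32), (mkt, 5)}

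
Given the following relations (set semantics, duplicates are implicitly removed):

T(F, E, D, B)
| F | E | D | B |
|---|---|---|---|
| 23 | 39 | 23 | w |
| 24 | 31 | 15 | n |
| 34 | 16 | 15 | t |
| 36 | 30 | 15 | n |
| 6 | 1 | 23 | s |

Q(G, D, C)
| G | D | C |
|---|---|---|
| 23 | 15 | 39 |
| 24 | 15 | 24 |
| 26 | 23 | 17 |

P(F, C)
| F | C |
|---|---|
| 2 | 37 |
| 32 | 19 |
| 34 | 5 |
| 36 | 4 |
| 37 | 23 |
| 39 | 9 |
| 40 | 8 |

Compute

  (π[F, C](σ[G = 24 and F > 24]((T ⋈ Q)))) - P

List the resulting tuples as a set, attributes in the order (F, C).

Natural join on D: {(23, 39, 23, w, 26, 17), (24, 31, 15, n, 23, 39), (24, 31, 15, n, 24, 24), (34, 16, 15, t, 23, 39), (34, 16, 15, t, 24, 24), (36, 30, 15, n, 23, 39), (36, 30, 15, n, 24, 24), (6, 1, 23, s, 26, 17)}
Selection G = 24 and F > 24: {(34, 16, 15, t, 24, 24), (36, 30, 15, n, 24, 24)}
π[F, C]: project onto (F, C) → {(34, 24), (36, 24)}
Set difference of the two operands is {(34, 24), (36, 24)}.

{(34, 24), (36, 24)}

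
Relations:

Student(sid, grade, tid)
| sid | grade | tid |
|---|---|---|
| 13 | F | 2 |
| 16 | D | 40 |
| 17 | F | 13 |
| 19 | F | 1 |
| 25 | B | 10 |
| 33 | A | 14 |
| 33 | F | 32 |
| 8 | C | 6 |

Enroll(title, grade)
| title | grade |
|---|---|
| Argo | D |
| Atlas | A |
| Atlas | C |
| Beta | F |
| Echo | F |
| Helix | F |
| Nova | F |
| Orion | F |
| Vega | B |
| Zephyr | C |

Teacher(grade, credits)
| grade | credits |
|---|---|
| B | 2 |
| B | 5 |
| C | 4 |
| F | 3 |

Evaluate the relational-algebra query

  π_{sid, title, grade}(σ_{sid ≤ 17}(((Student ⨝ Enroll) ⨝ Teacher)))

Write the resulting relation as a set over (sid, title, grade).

Natural join on grade: {(13, F, 2, Beta), (13, F, 2, Echo), (13, F, 2, Helix), (13, F, 2, Nova), (13, F, 2, Orion), (16, D, 40, Argo), (17, F, 13, Beta), (17, F, 13, Echo), (17, F, 13, Helix), (17, F, 13, Nova), (17, F, 13, Orion), (19, F, 1, Beta), (19, F, 1, Echo), (19, F, 1, Helix), (19, F, 1, Nova), (19, F, 1, Orion), (25, B, 10, Vega), (33, A, 14, Atlas), (33, F, 32, Beta), (33, F, 32, Echo), (33, F, 32, Helix), (33, F, 32, Nova), (33, F, 32, Orion), (8, C, 6, Atlas), (8, C, 6, Zephyr)}
Natural join on grade: {(13, F, 2, Beta, 3), (13, F, 2, Echo, 3), (13, F, 2, Helix, 3), (13, F, 2, Nova, 3), (13, F, 2, Orion, 3), (17, F, 13, Beta, 3), (17, F, 13, Echo, 3), (17, F, 13, Helix, 3), (17, F, 13, Nova, 3), (17, F, 13, Orion, 3), (19, F, 1, Beta, 3), (19, F, 1, Echo, 3), (19, F, 1, Helix, 3), (19, F, 1, Nova, 3), (19, F, 1, Orion, 3), (25, B, 10, Vega, 2), (25, B, 10, Vega, 5), (33, F, 32, Beta, 3), (33, F, 32, Echo, 3), (33, F, 32, Helix, 3), (33, F, 32, Nova, 3), (33, F, 32, Orion, 3), (8, C, 6, Atlas, 4), (8, C, 6, Zephyr, 4)}
σ[sid ≤ 17]: keep tuples satisfying sid ≤ 17 → {(13, F, 2, Beta, 3), (13, F, 2, Echo, 3), (13, F, 2, Helix, 3), (13, F, 2, Nova, 3), (13, F, 2, Orion, 3), (17, F, 13, Beta, 3), (17, F, 13, Echo, 3), (17, F, 13, Helix, 3), (17, F, 13, Nova, 3), (17, F, 13, Orion, 3), (8, C, 6, Atlas, 4), (8, C, 6, Zephyr, 4)}
Projecting to sid, title, grade: {(13, Beta, F), (13, Echo, F), (13, Helix, F), (13, Nova, F), (13, Orion, F), (17, Beta, F), (17, Echo, F), (17, Helix, F), (17, Nova, F), (17, Orion, F), (8, Atlas, C), (8, Zephyr, C)}

{(13, Beta, F), (13, Echo, F), (13, Helix, F), (13, Nova, F), (13, Orion, F), (17, Beta, F), (17, Echo, F), (17, Helix, F), (17, Nova, F), (17, Orion, F), (8, Atlas, C), (8, Zephyr, C)}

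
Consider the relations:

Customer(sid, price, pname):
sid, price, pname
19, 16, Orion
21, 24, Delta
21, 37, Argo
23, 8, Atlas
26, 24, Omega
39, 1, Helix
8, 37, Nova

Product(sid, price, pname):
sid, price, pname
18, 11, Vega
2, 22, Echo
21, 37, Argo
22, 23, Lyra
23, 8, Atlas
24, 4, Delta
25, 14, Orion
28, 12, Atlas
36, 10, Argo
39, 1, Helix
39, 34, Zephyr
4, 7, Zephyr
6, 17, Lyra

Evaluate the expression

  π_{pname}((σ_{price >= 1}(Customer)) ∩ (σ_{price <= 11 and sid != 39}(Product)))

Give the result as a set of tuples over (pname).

Apply σ_{price >= 1}; surviving tuples: {(19, 16, Orion), (21, 24, Delta), (21, 37, Argo), (23, 8, Atlas), (26, 24, Omega), (39, 1, Helix), (8, 37, Nova)}
Apply σ_{price <= 11 and sid != 39}; surviving tuples: {(18, 11, Vega), (23, 8, Atlas), (24, 4, Delta), (36, 10, Argo), (4, 7, Zephyr)}
Taking the intersection: {(23, 8, Atlas)}
Projecting to pname: {Atlas}

{Atlas}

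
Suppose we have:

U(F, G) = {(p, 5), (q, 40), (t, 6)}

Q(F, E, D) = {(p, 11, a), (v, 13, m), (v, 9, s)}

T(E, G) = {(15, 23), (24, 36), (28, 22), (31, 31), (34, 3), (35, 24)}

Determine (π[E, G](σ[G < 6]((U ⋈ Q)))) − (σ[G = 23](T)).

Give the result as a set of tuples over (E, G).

Joining U and Q on F yields {(p, 5, 11, a)}.
Filtering on G < 6 leaves {(p, 5, 11, a)}.
π[E, G]: project onto (E, G) → {(11, 5)}
Filtering on G = 23 leaves {(15, 23)}.
Taking the difference: {(11, 5)}

{(11, 5)}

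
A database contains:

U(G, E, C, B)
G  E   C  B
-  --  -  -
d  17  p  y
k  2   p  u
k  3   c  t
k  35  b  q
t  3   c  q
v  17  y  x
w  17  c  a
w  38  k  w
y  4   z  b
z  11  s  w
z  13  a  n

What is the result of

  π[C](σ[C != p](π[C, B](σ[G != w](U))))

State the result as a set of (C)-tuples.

σ[G != w]: keep tuples satisfying G != w → {(d, 17, p, y), (k, 2, p, u), (k, 3, c, t), (k, 35, b, q), (t, 3, c, q), (v, 17, y, x), (y, 4, z, b), (z, 11, s, w), (z, 13, a, n)}
π_{C, B} gives {(a, n), (b, q), (c, q), (c, t), (p, u), (p, y), (s, w), (y, x), (z, b)}.
σ[C != p]: keep tuples satisfying C != p → {(a, n), (b, q), (c, q), (c, t), (s, w), (y, x), (z, b)}
π_{C} gives {a, b, c, s, y, z} (1 duplicate(s) eliminated).

{a, b, c, s, y, z}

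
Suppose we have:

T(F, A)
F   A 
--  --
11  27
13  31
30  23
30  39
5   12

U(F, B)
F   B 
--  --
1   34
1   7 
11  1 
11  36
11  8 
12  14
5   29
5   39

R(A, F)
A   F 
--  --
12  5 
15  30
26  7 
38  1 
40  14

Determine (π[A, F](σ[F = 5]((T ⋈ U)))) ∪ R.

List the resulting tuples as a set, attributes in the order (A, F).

{(12, 5), (15, 30), (26, 7), (38, 1), (40, 14)}

Joining T and U on F yields {(11, 27, 1), (11, 27, 36), (11, 27, 8), (5, 12, 29), (5, 12, 39)}.
Apply σ_{F = 5}; surviving tuples: {(5, 12, 29), (5, 12, 39)}
Projecting to A, F (1 duplicate(s) eliminated): {(12, 5)}
Union: {(12, 5)} with {(12, 5), (15, 30), (26, 7), (38, 1), (40, 14)} → {(12, 5), (15, 30), (26, 7), (38, 1), (40, 14)}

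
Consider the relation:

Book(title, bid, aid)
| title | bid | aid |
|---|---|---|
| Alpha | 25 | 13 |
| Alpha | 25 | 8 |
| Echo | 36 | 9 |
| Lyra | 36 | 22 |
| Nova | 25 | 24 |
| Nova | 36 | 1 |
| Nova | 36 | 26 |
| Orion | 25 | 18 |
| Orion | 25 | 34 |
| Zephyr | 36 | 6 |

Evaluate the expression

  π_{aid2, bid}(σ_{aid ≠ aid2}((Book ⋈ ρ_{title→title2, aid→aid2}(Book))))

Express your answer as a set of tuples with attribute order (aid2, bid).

ρ[title→title2, aid→aid2]: schema becomes (title2, bid, aid2); tuples unchanged.
Book ⋈ ρ_{title→title2, aid→aid2}(Book) (natural join on bid): {(Alpha, 25, 13, Alpha, 13), (Alpha, 25, 13, Alpha, 8), (Alpha, 25, 13, Nova, 24), (Alpha, 25, 13, Orion, 18), (Alpha, 25, 13, Orion, 34), (Alpha, 25, 8, Alpha, 13), (Alpha, 25, 8, Alpha, 8), (Alpha, 25, 8, Nova, 24), (Alpha, 25, 8, Orion, 18), (Alpha, 25, 8, Orion, 34), (Echo, 36, 9, Echo, 9), (Echo, 36, 9, Lyra, 22), (Echo, 36, 9, Nova, 1), (Echo, 36, 9, Nova, 26), (Echo, 36, 9, Zephyr, 6), (Lyra, 36, 22, Echo, 9), (Lyra, 36, 22, Lyra, 22), (Lyra, 36, 22, Nova, 1), (Lyra, 36, 22, Nova, 26), (Lyra, 36, 22, Zephyr, 6), (Nova, 25, 24, Alpha, 13), (Nova, 25, 24, Alpha, 8), (Nova, 25, 24, Nova, 24), (Nova, 25, 24, Orion, 18), (Nova, 25, 24, Orion, 34), (Nova, 36, 1, Echo, 9), (Nova, 36, 1, Lyra, 22), (Nova, 36, 1, Nova, 1), (Nova, 36, 1, Nova, 26), (Nova, 36, 1, Zephyr, 6), (Nova, 36, 26, Echo, 9), (Nova, 36, 26, Lyra, 22), (Nova, 36, 26, Nova, 1), (Nova, 36, 26, Nova, 26), (Nova, 36, 26, Zephyr, 6), (Orion, 25, 18, Alpha, 13), (Orion, 25, 18, Alpha, 8), (Orion, 25, 18, Nova, 24), (Orion, 25, 18, Orion, 18), (Orion, 25, 18, Orion, 34), (Orion, 25, 34, Alpha, 13), (Orion, 25, 34, Alpha, 8), (Orion, 25, 34, Nova, 24), (Orion, 25, 34, Orion, 18), (Orion, 25, 34, Orion, 34), (Zephyr, 36, 6, Echo, 9), (Zephyr, 36, 6, Lyra, 22), (Zephyr, 36, 6, Nova, 1), (Zephyr, 36, 6, Nova, 26), (Zephyr, 36, 6, Zephyr, 6)}
Apply σ_{aid ≠ aid2}; surviving tuples: {(Alpha, 25, 13, Alpha, 8), (Alpha, 25, 13, Nova, 24), (Alpha, 25, 13, Orion, 18), (Alpha, 25, 13, Orion, 34), (Alpha, 25, 8, Alpha, 13), (Alpha, 25, 8, Nova, 24), (Alpha, 25, 8, Orion, 18), (Alpha, 25, 8, Orion, 34), (Echo, 36, 9, Lyra, 22), (Echo, 36, 9, Nova, 1), (Echo, 36, 9, Nova, 26), (Echo, 36, 9, Zephyr, 6), (Lyra, 36, 22, Echo, 9), (Lyra, 36, 22, Nova, 1), (Lyra, 36, 22, Nova, 26), (Lyra, 36, 22, Zephyr, 6), (Nova, 25, 24, Alpha, 13), (Nova, 25, 24, Alpha, 8), (Nova, 25, 24, Orion, 18), (Nova, 25, 24, Orion, 34), (Nova, 36, 1, Echo, 9), (Nova, 36, 1, Lyra, 22), (Nova, 36, 1, Nova, 26), (Nova, 36, 1, Zephyr, 6), (Nova, 36, 26, Echo, 9), (Nova, 36, 26, Lyra, 22), (Nova, 36, 26, Nova, 1), (Nova, 36, 26, Zephyr, 6), (Orion, 25, 18, Alpha, 13), (Orion, 25, 18, Alpha, 8), (Orion, 25, 18, Nova, 24), (Orion, 25, 18, Orion, 34), (Orion, 25, 34, Alpha, 13), (Orion, 25, 34, Alpha, 8), (Orion, 25, 34, Nova, 24), (Orion, 25, 34, Orion, 18), (Zephyr, 36, 6, Echo, 9), (Zephyr, 36, 6, Lyra, 22), (Zephyr, 36, 6, Nova, 1), (Zephyr, 36, 6, Nova, 26)}
π_{aid2, bid} gives {(1, 36), (13, 25), (18, 25), (22, 36), (24, 25), (26, 36), (34, 25), (6, 36), (8, 25), (9, 36)} (30 duplicate(s) eliminated).

{(1, 36), (13, 25), (18, 25), (22, 36), (24, 25), (26, 36), (34, 25), (6, 36), (8, 25), (9, 36)}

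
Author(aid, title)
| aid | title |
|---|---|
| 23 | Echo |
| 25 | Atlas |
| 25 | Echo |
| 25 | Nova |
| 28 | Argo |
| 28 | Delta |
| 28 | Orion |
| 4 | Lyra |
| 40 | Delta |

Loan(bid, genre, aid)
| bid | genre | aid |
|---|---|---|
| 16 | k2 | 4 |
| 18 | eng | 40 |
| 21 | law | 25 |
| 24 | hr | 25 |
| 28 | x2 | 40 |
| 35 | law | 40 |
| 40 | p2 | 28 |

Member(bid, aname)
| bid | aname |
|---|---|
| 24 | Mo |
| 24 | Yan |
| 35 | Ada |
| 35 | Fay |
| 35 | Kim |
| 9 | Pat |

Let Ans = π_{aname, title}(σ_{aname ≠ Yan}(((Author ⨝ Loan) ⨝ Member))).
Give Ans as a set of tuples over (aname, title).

{(Ada, Delta), (Fay, Delta), (Kim, Delta), (Mo, Atlas), (Mo, Echo), (Mo, Nova)}

Joining Author and Loan on aid yields {(25, Atlas, 21, law), (25, Atlas, 24, hr), (25, Echo, 21, law), (25, Echo, 24, hr), (25, Nova, 21, law), (25, Nova, 24, hr), (28, Argo, 40, p2), (28, Delta, 40, p2), (28, Orion, 40, p2), (4, Lyra, 16, k2), (40, Delta, 18, eng), (40, Delta, 28, x2), (40, Delta, 35, law)}.
Joining (Author ⨝ Loan) and Member on bid yields {(25, Atlas, 24, hr, Mo), (25, Atlas, 24, hr, Yan), (25, Echo, 24, hr, Mo), (25, Echo, 24, hr, Yan), (25, Nova, 24, hr, Mo), (25, Nova, 24, hr, Yan), (40, Delta, 35, law, Ada), (40, Delta, 35, law, Fay), (40, Delta, 35, law, Kim)}.
Filtering on aname ≠ Yan leaves {(25, Atlas, 24, hr, Mo), (25, Echo, 24, hr, Mo), (25, Nova, 24, hr, Mo), (40, Delta, 35, law, Ada), (40, Delta, 35, law, Fay), (40, Delta, 35, law, Kim)}.
Projecting to aname, title: {(Ada, Delta), (Fay, Delta), (Kim, Delta), (Mo, Atlas), (Mo, Echo), (Mo, Nova)}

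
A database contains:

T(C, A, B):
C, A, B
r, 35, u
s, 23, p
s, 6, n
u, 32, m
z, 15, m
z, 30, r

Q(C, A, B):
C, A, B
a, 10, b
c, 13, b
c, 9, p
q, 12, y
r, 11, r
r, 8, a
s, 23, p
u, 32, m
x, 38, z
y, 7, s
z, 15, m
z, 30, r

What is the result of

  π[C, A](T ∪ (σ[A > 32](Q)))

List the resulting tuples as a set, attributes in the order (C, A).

Filtering on A > 32 leaves {(x, 38, z)}.
Taking the union: {(r, 35, u), (s, 23, p), (s, 6, n), (u, 32, m), (x, 38, z), (z, 15, m), (z, 30, r)}
Projecting to C, A: {(r, 35), (s, 23), (s, 6), (u, 32), (x, 38), (z, 15), (z, 30)}

{(r, 35), (s, 23), (s, 6), (u, 32), (x, 38), (z, 15), (z, 30)}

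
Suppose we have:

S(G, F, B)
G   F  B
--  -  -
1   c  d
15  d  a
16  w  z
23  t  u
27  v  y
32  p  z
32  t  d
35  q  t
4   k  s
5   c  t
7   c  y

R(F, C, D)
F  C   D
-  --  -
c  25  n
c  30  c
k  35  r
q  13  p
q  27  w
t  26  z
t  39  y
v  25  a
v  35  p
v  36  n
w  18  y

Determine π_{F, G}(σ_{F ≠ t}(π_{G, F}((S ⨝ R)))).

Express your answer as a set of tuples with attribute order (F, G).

{(c, 1), (c, 5), (c, 7), (k, 4), (q, 35), (v, 27), (w, 16)}

Joining S and R on F yields {(1, c, d, 25, n), (1, c, d, 30, c), (16, w, z, 18, y), (23, t, u, 26, z), (23, t, u, 39, y), (27, v, y, 25, a), (27, v, y, 35, p), (27, v, y, 36, n), (32, t, d, 26, z), (32, t, d, 39, y), (35, q, t, 13, p), (35, q, t, 27, w), (4, k, s, 35, r), (5, c, t, 25, n), (5, c, t, 30, c), (7, c, y, 25, n), (7, c, y, 30, c)}.
π_{G, F} gives {(1, c), (16, w), (23, t), (27, v), (32, t), (35, q), (4, k), (5, c), (7, c)} (8 duplicate(s) eliminated).
Filtering on F ≠ t leaves {(1, c), (16, w), (27, v), (35, q), (4, k), (5, c), (7, c)}.
π_{F, G} gives {(c, 1), (c, 5), (c, 7), (k, 4), (q, 35), (v, 27), (w, 16)}.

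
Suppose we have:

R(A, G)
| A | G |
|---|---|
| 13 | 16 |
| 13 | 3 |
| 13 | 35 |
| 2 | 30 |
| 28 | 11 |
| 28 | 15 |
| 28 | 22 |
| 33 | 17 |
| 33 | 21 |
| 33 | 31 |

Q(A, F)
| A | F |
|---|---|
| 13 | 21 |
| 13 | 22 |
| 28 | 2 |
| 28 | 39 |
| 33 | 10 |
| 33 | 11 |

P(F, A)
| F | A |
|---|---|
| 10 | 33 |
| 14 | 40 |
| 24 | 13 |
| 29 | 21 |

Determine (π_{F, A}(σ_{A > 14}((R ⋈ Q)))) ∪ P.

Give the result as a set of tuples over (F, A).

R ⋈ Q (natural join on A): {(13, 16, 21), (13, 16, 22), (13, 3, 21), (13, 3, 22), (13, 35, 21), (13, 35, 22), (28, 11, 2), (28, 11, 39), (28, 15, 2), (28, 15, 39), (28, 22, 2), (28, 22, 39), (33, 17, 10), (33, 17, 11), (33, 21, 10), (33, 21, 11), (33, 31, 10), (33, 31, 11)}
Selection A > 14: {(28, 11, 2), (28, 11, 39), (28, 15, 2), (28, 15, 39), (28, 22, 2), (28, 22, 39), (33, 17, 10), (33, 17, 11), (33, 21, 10), (33, 21, 11), (33, 31, 10), (33, 31, 11)}
π[F, A]: project onto (F, A) (8 duplicate(s) eliminated) → {(10, 33), (11, 33), (2, 28), (39, 28)}
Union: {(10, 33), (11, 33), (2, 28), (39, 28)} with {(10, 33), (14, 40), (24, 13), (29, 21)} → {(10, 33), (11, 33), (14, 40), (2, 28), (24, 13), (29, 21), (39, 28)}

{(10, 33), (11, 33), (14, 40), (2, 28), (24, 13), (29, 21), (39, 28)}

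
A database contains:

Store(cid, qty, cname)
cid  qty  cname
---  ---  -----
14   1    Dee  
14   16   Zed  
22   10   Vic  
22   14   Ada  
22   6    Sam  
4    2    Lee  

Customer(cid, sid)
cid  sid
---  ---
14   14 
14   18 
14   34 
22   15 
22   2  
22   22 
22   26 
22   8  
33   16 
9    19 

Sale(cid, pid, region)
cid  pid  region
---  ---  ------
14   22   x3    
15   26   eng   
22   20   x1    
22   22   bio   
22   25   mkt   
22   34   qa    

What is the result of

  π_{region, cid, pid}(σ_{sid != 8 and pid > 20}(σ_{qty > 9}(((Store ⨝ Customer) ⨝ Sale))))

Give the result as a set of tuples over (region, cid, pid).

Joining Store and Customer on cid yields {(14, 1, Dee, 14), (14, 1, Dee, 18), (14, 1, Dee, 34), (14, 16, Zed, 14), (14, 16, Zed, 18), (14, 16, Zed, 34), (22, 10, Vic, 15), (22, 10, Vic, 2), (22, 10, Vic, 22), (22, 10, Vic, 26), (22, 10, Vic, 8), (22, 14, Ada, 15), (22, 14, Ada, 2), (22, 14, Ada, 22), (22, 14, Ada, 26), (22, 14, Ada, 8), (22, 6, Sam, 15), (22, 6, Sam, 2), (22, 6, Sam, 22), (22, 6, Sam, 26), (22, 6, Sam, 8)}.
Joining (Store ⨝ Customer) and Sale on cid yields {(14, 1, Dee, 14, 22, x3), (14, 1, Dee, 18, 22, x3), (14, 1, Dee, 34, 22, x3), (14, 16, Zed, 14, 22, x3), (14, 16, Zed, 18, 22, x3), (14, 16, Zed, 34, 22, x3), (22, 10, Vic, 15, 20, x1), (22, 10, Vic, 15, 22, bio), (22, 10, Vic, 15, 25, mkt), (22, 10, Vic, 15, 34, qa), (22, 10, Vic, 2, 20, x1), (22, 10, Vic, 2, 22, bio), (22, 10, Vic, 2, 25, mkt), (22, 10, Vic, 2, 34, qa), (22, 10, Vic, 22, 20, x1), (22, 10, Vic, 22, 22, bio), (22, 10, Vic, 22, 25, mkt), (22, 10, Vic, 22, 34, qa), (22, 10, Vic, 26, 20, x1), (22, 10, Vic, 26, 22, bio), (22, 10, Vic, 26, 25, mkt), (22, 10, Vic, 26, 34, qa), (22, 10, Vic, 8, 20, x1), (22, 10, Vic, 8, 22, bio), (22, 10, Vic, 8, 25, mkt), (22, 10, Vic, 8, 34, qa), (22, 14, Ada, 15, 20, x1), (22, 14, Ada, 15, 22, bio), (22, 14, Ada, 15, 25, mkt), (22, 14, Ada, 15, 34, qa), (22, 14, Ada, 2, 20, x1), (22, 14, Ada, 2, 22, bio), (22, 14, Ada, 2, 25, mkt), (22, 14, Ada, 2, 34, qa), (22, 14, Ada, 22, 20, x1), (22, 14, Ada, 22, 22, bio), (22, 14, Ada, 22, 25, mkt), (22, 14, Ada, 22, 34, qa), (22, 14, Ada, 26, 20, x1), (22, 14, Ada, 26, 22, bio), (22, 14, Ada, 26, 25, mkt), (22, 14, Ada, 26, 34, qa), (22, 14, Ada, 8, 20, x1), (22, 14, Ada, 8, 22, bio), (22, 14, Ada, 8, 25, mkt), (22, 14, Ada, 8, 34, qa), (22, 6, Sam, 15, 20, x1), (22, 6, Sam, 15, 22, bio), (22, 6, Sam, 15, 25, mkt), (22, 6, Sam, 15, 34, qa), (22, 6, Sam, 2, 20, x1), (22, 6, Sam, 2, 22, bio), (22, 6, Sam, 2, 25, mkt), (22, 6, Sam, 2, 34, qa), (22, 6, Sam, 22, 20, x1), (22, 6, Sam, 22, 22, bio), (22, 6, Sam, 22, 25, mkt), (22, 6, Sam, 22, 34, qa), (22, 6, Sam, 26, 20, x1), (22, 6, Sam, 26, 22, bio), (22, 6, Sam, 26, 25, mkt), (22, 6, Sam, 26, 34, qa), (22, 6, Sam, 8, 20, x1), (22, 6, Sam, 8, 22, bio), (22, 6, Sam, 8, 25, mkt), (22, 6, Sam, 8, 34, qa)}.
σ[qty > 9]: keep tuples satisfying qty > 9 → {(14, 16, Zed, 14, 22, x3), (14, 16, Zed, 18, 22, x3), (14, 16, Zed, 34, 22, x3), (22, 10, Vic, 15, 20, x1), (22, 10, Vic, 15, 22, bio), (22, 10, Vic, 15, 25, mkt), (22, 10, Vic, 15, 34, qa), (22, 10, Vic, 2, 20, x1), (22, 10, Vic, 2, 22, bio), (22, 10, Vic, 2, 25, mkt), (22, 10, Vic, 2, 34, qa), (22, 10, Vic, 22, 20, x1), (22, 10, Vic, 22, 22, bio), (22, 10, Vic, 22, 25, mkt), (22, 10, Vic, 22, 34, qa), (22, 10, Vic, 26, 20, x1), (22, 10, Vic, 26, 22, bio), (22, 10, Vic, 26, 25, mkt), (22, 10, Vic, 26, 34, qa), (22, 10, Vic, 8, 20, x1), (22, 10, Vic, 8, 22, bio), (22, 10, Vic, 8, 25, mkt), (22, 10, Vic, 8, 34, qa), (22, 14, Ada, 15, 20, x1), (22, 14, Ada, 15, 22, bio), (22, 14, Ada, 15, 25, mkt), (22, 14, Ada, 15, 34, qa), (22, 14, Ada, 2, 20, x1), (22, 14, Ada, 2, 22, bio), (22, 14, Ada, 2, 25, mkt), (22, 14, Ada, 2, 34, qa), (22, 14, Ada, 22, 20, x1), (22, 14, Ada, 22, 22, bio), (22, 14, Ada, 22, 25, mkt), (22, 14, Ada, 22, 34, qa), (22, 14, Ada, 26, 20, x1), (22, 14, Ada, 26, 22, bio), (22, 14, Ada, 26, 25, mkt), (22, 14, Ada, 26, 34, qa), (22, 14, Ada, 8, 20, x1), (22, 14, Ada, 8, 22, bio), (22, 14, Ada, 8, 25, mkt), (22, 14, Ada, 8, 34, qa)}
σ[sid != 8 and pid > 20]: keep tuples satisfying sid != 8 and pid > 20 → {(14, 16, Zed, 14, 22, x3), (14, 16, Zed, 18, 22, x3), (14, 16, Zed, 34, 22, x3), (22, 10, Vic, 15, 22, bio), (22, 10, Vic, 15, 25, mkt), (22, 10, Vic, 15, 34, qa), (22, 10, Vic, 2, 22, bio), (22, 10, Vic, 2, 25, mkt), (22, 10, Vic, 2, 34, qa), (22, 10, Vic, 22, 22, bio), (22, 10, Vic, 22, 25, mkt), (22, 10, Vic, 22, 34, qa), (22, 10, Vic, 26, 22, bio), (22, 10, Vic, 26, 25, mkt), (22, 10, Vic, 26, 34, qa), (22, 14, Ada, 15, 22, bio), (22, 14, Ada, 15, 25, mkt), (22, 14, Ada, 15, 34, qa), (22, 14, Ada, 2, 22, bio), (22, 14, Ada, 2, 25, mkt), (22, 14, Ada, 2, 34, qa), (22, 14, Ada, 22, 22, bio), (22, 14, Ada, 22, 25, mkt), (22, 14, Ada, 22, 34, qa), (22, 14, Ada, 26, 22, bio), (22, 14, Ada, 26, 25, mkt), (22, 14, Ada, 26, 34, qa)}
Projecting to region, cid, pid (23 duplicate(s) eliminated): {(bio, 22, 22), (mkt, 22, 25), (qa, 22, 34), (x3, 14, 22)}

{(bio, 22, 22), (mkt, 22, 25), (qa, 22, 34), (x3, 14, 22)}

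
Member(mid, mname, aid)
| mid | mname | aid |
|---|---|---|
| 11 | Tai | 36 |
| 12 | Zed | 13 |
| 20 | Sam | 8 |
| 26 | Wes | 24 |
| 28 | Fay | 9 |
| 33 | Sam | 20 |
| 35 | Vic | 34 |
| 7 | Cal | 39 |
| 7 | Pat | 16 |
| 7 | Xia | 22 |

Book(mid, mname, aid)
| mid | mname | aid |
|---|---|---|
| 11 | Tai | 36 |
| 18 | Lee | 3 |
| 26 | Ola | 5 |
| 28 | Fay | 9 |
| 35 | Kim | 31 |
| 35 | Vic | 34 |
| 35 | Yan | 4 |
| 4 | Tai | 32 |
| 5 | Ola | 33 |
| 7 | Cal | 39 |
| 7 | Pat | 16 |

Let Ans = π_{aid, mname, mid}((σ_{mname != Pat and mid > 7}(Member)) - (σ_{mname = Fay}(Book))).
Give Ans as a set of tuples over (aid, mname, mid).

{(13, Zed, 12), (20, Sam, 33), (24, Wes, 26), (34, Vic, 35), (36, Tai, 11), (8, Sam, 20)}

Filtering on mname != Pat and mid > 7 leaves {(11, Tai, 36), (12, Zed, 13), (20, Sam, 8), (26, Wes, 24), (28, Fay, 9), (33, Sam, 20), (35, Vic, 34)}.
Filtering on mname = Fay leaves {(28, Fay, 9)}.
Difference: {(11, Tai, 36), (12, Zed, 13), (20, Sam, 8), (26, Wes, 24), (28, Fay, 9), (33, Sam, 20), (35, Vic, 34)} with {(28, Fay, 9)} → {(11, Tai, 36), (12, Zed, 13), (20, Sam, 8), (26, Wes, 24), (33, Sam, 20), (35, Vic, 34)}
Keep only column(s) aid, mname, mid: {(13, Zed, 12), (20, Sam, 33), (24, Wes, 26), (34, Vic, 35), (36, Tai, 11), (8, Sam, 20)}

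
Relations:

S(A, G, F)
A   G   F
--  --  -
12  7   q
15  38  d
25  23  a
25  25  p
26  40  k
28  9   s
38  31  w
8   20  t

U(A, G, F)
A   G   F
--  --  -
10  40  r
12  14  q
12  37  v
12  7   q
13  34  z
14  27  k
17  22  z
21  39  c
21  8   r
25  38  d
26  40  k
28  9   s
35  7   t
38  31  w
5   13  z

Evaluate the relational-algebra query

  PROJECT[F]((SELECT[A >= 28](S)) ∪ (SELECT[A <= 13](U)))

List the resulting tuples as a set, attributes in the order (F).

σ[A >= 28]: keep tuples satisfying A >= 28 → {(28, 9, s), (38, 31, w)}
σ[A <= 13]: keep tuples satisfying A <= 13 → {(10, 40, r), (12, 14, q), (12, 37, v), (12, 7, q), (13, 34, z), (5, 13, z)}
Set union of the two operands is {(10, 40, r), (12, 14, q), (12, 37, v), (12, 7, q), (13, 34, z), (28, 9, s), (38, 31, w), (5, 13, z)}.
π[F]: project onto (F) (2 duplicate(s) eliminated) → {q, r, s, v, w, z}

{q, r, s, v, w, z}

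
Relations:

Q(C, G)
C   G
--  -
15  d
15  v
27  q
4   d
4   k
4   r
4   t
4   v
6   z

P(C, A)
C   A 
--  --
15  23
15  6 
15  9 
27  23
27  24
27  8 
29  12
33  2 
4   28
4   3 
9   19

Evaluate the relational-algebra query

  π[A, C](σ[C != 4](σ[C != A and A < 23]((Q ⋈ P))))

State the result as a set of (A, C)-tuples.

Q ⋈ P (natural join on C): {(15, d, 23), (15, d, 6), (15, d, 9), (15, v, 23), (15, v, 6), (15, v, 9), (27, q, 23), (27, q, 24), (27, q, 8), (4, d, 28), (4, d, 3), (4, k, 28), (4, k, 3), (4, r, 28), (4, r, 3), (4, t, 28), (4, t, 3), (4, v, 28), (4, v, 3)}
Filtering on C != A and A < 23 leaves {(15, d, 6), (15, d, 9), (15, v, 6), (15, v, 9), (27, q, 8), (4, d, 3), (4, k, 3), (4, r, 3), (4, t, 3), (4, v, 3)}.
Filtering on C != 4 leaves {(15, d, 6), (15, d, 9), (15, v, 6), (15, v, 9), (27, q, 8)}.
π_{A, C} gives {(6, 15), (8, 27), (9, 15)} (2 duplicate(s) eliminated).

{(6, 15), (8, 27), (9, 15)}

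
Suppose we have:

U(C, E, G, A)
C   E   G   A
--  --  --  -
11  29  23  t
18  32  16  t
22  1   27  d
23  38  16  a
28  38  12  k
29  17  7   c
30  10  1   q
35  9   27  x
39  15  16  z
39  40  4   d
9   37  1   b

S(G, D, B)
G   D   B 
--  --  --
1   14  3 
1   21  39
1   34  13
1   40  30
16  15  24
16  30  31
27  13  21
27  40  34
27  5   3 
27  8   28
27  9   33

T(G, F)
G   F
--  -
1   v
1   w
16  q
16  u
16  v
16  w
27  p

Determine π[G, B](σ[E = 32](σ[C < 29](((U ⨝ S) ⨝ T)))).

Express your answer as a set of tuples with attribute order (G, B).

U ⋈ S (natural join on G): {(18, 32, 16, t, 15, 24), (18, 32, 16, t, 30, 31), (22, 1, 27, d, 13, 21), (22, 1, 27, d, 40, 34), (22, 1, 27, d, 5, 3), (22, 1, 27, d, 8, 28), (22, 1, 27, d, 9, 33), (23, 38, 16, a, 15, 24), (23, 38, 16, a, 30, 31), (30, 10, 1, q, 14, 3), (30, 10, 1, q, 21, 39), (30, 10, 1, q, 34, 13), (30, 10, 1, q, 40, 30), (35, 9, 27, x, 13, 21), (35, 9, 27, x, 40, 34), (35, 9, 27, x, 5, 3), (35, 9, 27, x, 8, 28), (35, 9, 27, x, 9, 33), (39, 15, 16, z, 15, 24), (39, 15, 16, z, 30, 31), (9, 37, 1, b, 14, 3), (9, 37, 1, b, 21, 39), (9, 37, 1, b, 34, 13), (9, 37, 1, b, 40, 30)}
(U ⨝ S) ⋈ T (natural join on G): {(18, 32, 16, t, 15, 24, q), (18, 32, 16, t, 15, 24, u), (18, 32, 16, t, 15, 24, v), (18, 32, 16, t, 15, 24, w), (18, 32, 16, t, 30, 31, q), (18, 32, 16, t, 30, 31, u), (18, 32, 16, t, 30, 31, v), (18, 32, 16, t, 30, 31, w), (22, 1, 27, d, 13, 21, p), (22, 1, 27, d, 40, 34, p), (22, 1, 27, d, 5, 3, p), (22, 1, 27, d, 8, 28, p), (22, 1, 27, d, 9, 33, p), (23, 38, 16, a, 15, 24, q), (23, 38, 16, a, 15, 24, u), (23, 38, 16, a, 15, 24, v), (23, 38, 16, a, 15, 24, w), (23, 38, 16, a, 30, 31, q), (23, 38, 16, a, 30, 31, u), (23, 38, 16, a, 30, 31, v), (23, 38, 16, a, 30, 31, w), (30, 10, 1, q, 14, 3, v), (30, 10, 1, q, 14, 3, w), (30, 10, 1, q, 21, 39, v), (30, 10, 1, q, 21, 39, w), (30, 10, 1, q, 34, 13, v), (30, 10, 1, q, 34, 13, w), (30, 10, 1, q, 40, 30, v), (30, 10, 1, q, 40, 30, w), (35, 9, 27, x, 13, 21, p), (35, 9, 27, x, 40, 34, p), (35, 9, 27, x, 5, 3, p), (35, 9, 27, x, 8, 28, p), (35, 9, 27, x, 9, 33, p), (39, 15, 16, z, 15, 24, q), (39, 15, 16, z, 15, 24, u), (39, 15, 16, z, 15, 24, v), (39, 15, 16, z, 15, 24, w), (39, 15, 16, z, 30, 31, q), (39, 15, 16, z, 30, 31, u), (39, 15, 16, z, 30, 31, v), (39, 15, 16, z, 30, 31, w), (9, 37, 1, b, 14, 3, v), (9, 37, 1, b, 14, 3, w), (9, 37, 1, b, 21, 39, v), (9, 37, 1, b, 21, 39, w), (9, 37, 1, b, 34, 13, v), (9, 37, 1, b, 34, 13, w), (9, 37, 1, b, 40, 30, v), (9, 37, 1, b, 40, 30, w)}
Apply σ_{C < 29}; surviving tuples: {(18, 32, 16, t, 15, 24, q), (18, 32, 16, t, 15, 24, u), (18, 32, 16, t, 15, 24, v), (18, 32, 16, t, 15, 24, w), (18, 32, 16, t, 30, 31, q), (18, 32, 16, t, 30, 31, u), (18, 32, 16, t, 30, 31, v), (18, 32, 16, t, 30, 31, w), (22, 1, 27, d, 13, 21, p), (22, 1, 27, d, 40, 34, p), (22, 1, 27, d, 5, 3, p), (22, 1, 27, d, 8, 28, p), (22, 1, 27, d, 9, 33, p), (23, 38, 16, a, 15, 24, q), (23, 38, 16, a, 15, 24, u), (23, 38, 16, a, 15, 24, v), (23, 38, 16, a, 15, 24, w), (23, 38, 16, a, 30, 31, q), (23, 38, 16, a, 30, 31, u), (23, 38, 16, a, 30, 31, v), (23, 38, 16, a, 30, 31, w), (9, 37, 1, b, 14, 3, v), (9, 37, 1, b, 14, 3, w), (9, 37, 1, b, 21, 39, v), (9, 37, 1, b, 21, 39, w), (9, 37, 1, b, 34, 13, v), (9, 37, 1, b, 34, 13, w), (9, 37, 1, b, 40, 30, v), (9, 37, 1, b, 40, 30, w)}
Apply σ_{E = 32}; surviving tuples: {(18, 32, 16, t, 15, 24, q), (18, 32, 16, t, 15, 24, u), (18, 32, 16, t, 15, 24, v), (18, 32, 16, t, 15, 24, w), (18, 32, 16, t, 30, 31, q), (18, 32, 16, t, 30, 31, u), (18, 32, 16, t, 30, 31, v), (18, 32, 16, t, 30, 31, w)}
π[G, B]: project onto (G, B) (6 duplicate(s) eliminated) → {(16, 24), (16, 31)}

{(16, 24), (16, 31)}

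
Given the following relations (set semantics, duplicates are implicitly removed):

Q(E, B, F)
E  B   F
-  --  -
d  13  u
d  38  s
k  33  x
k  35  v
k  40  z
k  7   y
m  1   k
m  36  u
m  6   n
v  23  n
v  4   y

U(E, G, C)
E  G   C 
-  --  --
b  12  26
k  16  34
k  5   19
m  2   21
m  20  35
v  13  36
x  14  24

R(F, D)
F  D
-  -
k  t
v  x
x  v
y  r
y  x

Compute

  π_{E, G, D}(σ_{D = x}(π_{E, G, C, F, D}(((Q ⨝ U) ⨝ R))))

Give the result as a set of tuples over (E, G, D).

{(k, 16, x), (k, 5, x), (v, 13, x)}

Q ⋈ U (natural join on E): {(k, 33, x, 16, 34), (k, 33, x, 5, 19), (k, 35, v, 16, 34), (k, 35, v, 5, 19), (k, 40, z, 16, 34), (k, 40, z, 5, 19), (k, 7, y, 16, 34), (k, 7, y, 5, 19), (m, 1, k, 2, 21), (m, 1, k, 20, 35), (m, 36, u, 2, 21), (m, 36, u, 20, 35), (m, 6, n, 2, 21), (m, 6, n, 20, 35), (v, 23, n, 13, 36), (v, 4, y, 13, 36)}
(Q ⨝ U) ⋈ R (natural join on F): {(k, 33, x, 16, 34, v), (k, 33, x, 5, 19, v), (k, 35, v, 16, 34, x), (k, 35, v, 5, 19, x), (k, 7, y, 16, 34, r), (k, 7, y, 16, 34, x), (k, 7, y, 5, 19, r), (k, 7, y, 5, 19, x), (m, 1, k, 2, 21, t), (m, 1, k, 20, 35, t), (v, 4, y, 13, 36, r), (v, 4, y, 13, 36, x)}
π[E, G, C, F, D]: project onto (E, G, C, F, D) → {(k, 16, 34, v, x), (k, 16, 34, x, v), (k, 16, 34, y, r), (k, 16, 34, y, x), (k, 5, 19, v, x), (k, 5, 19, x, v), (k, 5, 19, y, r), (k, 5, 19, y, x), (m, 2, 21, k, t), (m, 20, 35, k, t), (v, 13, 36, y, r), (v, 13, 36, y, x)}
Filtering on D = x leaves {(k, 16, 34, v, x), (k, 16, 34, y, x), (k, 5, 19, v, x), (k, 5, 19, y, x), (v, 13, 36, y, x)}.
π[E, G, D]: project onto (E, G, D) (2 duplicate(s) eliminated) → {(k, 16, x), (k, 5, x), (v, 13, x)}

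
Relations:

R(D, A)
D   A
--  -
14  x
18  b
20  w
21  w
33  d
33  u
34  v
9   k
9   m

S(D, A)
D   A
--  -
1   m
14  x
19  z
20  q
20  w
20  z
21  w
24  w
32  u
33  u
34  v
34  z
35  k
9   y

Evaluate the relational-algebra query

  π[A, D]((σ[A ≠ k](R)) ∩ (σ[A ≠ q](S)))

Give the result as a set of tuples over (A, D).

Filtering on A ≠ k leaves {(14, x), (18, b), (20, w), (21, w), (33, d), (33, u), (34, v), (9, m)}.
Filtering on A ≠ q leaves {(1, m), (14, x), (19, z), (20, w), (20, z), (21, w), (24, w), (32, u), (33, u), (34, v), (34, z), (35, k), (9, y)}.
Taking the intersection: {(14, x), (20, w), (21, w), (33, u), (34, v)}
Projecting to A, D: {(u, 33), (v, 34), (w, 20), (w, 21), (x, 14)}

{(u, 33), (v, 34), (w, 20), (w, 21), (x, 14)}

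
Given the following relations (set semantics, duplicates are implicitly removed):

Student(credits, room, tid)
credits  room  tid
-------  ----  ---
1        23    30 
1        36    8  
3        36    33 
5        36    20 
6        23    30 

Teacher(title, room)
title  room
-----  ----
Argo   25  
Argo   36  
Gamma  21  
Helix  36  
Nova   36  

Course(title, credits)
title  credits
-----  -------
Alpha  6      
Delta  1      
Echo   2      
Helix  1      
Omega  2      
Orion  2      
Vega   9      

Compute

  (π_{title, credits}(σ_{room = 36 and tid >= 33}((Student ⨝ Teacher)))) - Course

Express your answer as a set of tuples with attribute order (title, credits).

Joining Student and Teacher on room yields {(1, 36, 8, Argo), (1, 36, 8, Helix), (1, 36, 8, Nova), (3, 36, 33, Argo), (3, 36, 33, Helix), (3, 36, 33, Nova), (5, 36, 20, Argo), (5, 36, 20, Helix), (5, 36, 20, Nova)}.
Apply σ_{room = 36 and tid >= 33}; surviving tuples: {(3, 36, 33, Argo), (3, 36, 33, Helix), (3, 36, 33, Nova)}
Keep only column(s) title, credits: {(Argo, 3), (Helix, 3), (Nova, 3)}
Difference: {(Argo, 3), (Helix, 3), (Nova, 3)} with {(Alpha, 6), (Delta, 1), (Echo, 2), (Helix, 1), (Omega, 2), (Orion, 2), (Vega, 9)} → {(Argo, 3), (Helix, 3), (Nova, 3)}

{(Argo, 3), (Helix, 3), (Nova, 3)}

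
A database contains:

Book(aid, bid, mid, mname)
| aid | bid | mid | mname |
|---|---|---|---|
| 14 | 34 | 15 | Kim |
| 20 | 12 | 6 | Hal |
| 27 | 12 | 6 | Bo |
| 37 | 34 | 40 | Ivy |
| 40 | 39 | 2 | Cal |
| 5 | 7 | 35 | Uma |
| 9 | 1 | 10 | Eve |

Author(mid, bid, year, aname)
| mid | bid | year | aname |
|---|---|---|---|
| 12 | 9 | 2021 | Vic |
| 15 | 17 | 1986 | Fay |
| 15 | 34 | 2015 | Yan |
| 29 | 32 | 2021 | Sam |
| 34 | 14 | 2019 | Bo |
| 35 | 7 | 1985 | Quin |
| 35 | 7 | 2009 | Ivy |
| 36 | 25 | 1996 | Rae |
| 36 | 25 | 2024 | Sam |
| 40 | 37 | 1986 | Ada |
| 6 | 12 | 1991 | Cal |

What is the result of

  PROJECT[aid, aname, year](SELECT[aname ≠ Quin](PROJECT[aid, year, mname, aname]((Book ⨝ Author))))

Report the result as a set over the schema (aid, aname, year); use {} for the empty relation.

{(14, Yan, 2015), (20, Cal, 1991), (27, Cal, 1991), (5, Ivy, 2009)}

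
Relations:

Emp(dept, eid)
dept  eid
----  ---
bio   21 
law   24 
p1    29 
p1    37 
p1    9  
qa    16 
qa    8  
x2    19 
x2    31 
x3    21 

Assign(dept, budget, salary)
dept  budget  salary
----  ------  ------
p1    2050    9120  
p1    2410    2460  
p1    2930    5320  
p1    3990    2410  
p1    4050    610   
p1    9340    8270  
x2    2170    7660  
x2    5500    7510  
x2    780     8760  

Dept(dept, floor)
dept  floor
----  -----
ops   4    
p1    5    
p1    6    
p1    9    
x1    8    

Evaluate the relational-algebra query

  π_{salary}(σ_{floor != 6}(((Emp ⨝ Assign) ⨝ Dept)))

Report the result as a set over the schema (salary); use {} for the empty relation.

Emp ⋈ Assign (natural join on dept): {(p1, 29, 2050, 9120), (p1, 29, 2410, 2460), (p1, 29, 2930, 5320), (p1, 29, 3990, 2410), (p1, 29, 4050, 610), (p1, 29, 9340, 8270), (p1, 37, 2050, 9120), (p1, 37, 2410, 2460), (p1, 37, 2930, 5320), (p1, 37, 3990, 2410), (p1, 37, 4050, 610), (p1, 37, 9340, 8270), (p1, 9, 2050, 9120), (p1, 9, 2410, 2460), (p1, 9, 2930, 5320), (p1, 9, 3990, 2410), (p1, 9, 4050, 610), (p1, 9, 9340, 8270), (x2, 19, 2170, 7660), (x2, 19, 5500, 7510), (x2, 19, 780, 8760), (x2, 31, 2170, 7660), (x2, 31, 5500, 7510), (x2, 31, 780, 8760)}
(Emp ⨝ Assign) ⋈ Dept (natural join on dept): {(p1, 29, 2050, 9120, 5), (p1, 29, 2050, 9120, 6), (p1, 29, 2050, 9120, 9), (p1, 29, 2410, 2460, 5), (p1, 29, 2410, 2460, 6), (p1, 29, 2410, 2460, 9), (p1, 29, 2930, 5320, 5), (p1, 29, 2930, 5320, 6), (p1, 29, 2930, 5320, 9), (p1, 29, 3990, 2410, 5), (p1, 29, 3990, 2410, 6), (p1, 29, 3990, 2410, 9), (p1, 29, 4050, 610, 5), (p1, 29, 4050, 610, 6), (p1, 29, 4050, 610, 9), (p1, 29, 9340, 8270, 5), (p1, 29, 9340, 8270, 6), (p1, 29, 9340, 8270, 9), (p1, 37, 2050, 9120, 5), (p1, 37, 2050, 9120, 6), (p1, 37, 2050, 9120, 9), (p1, 37, 2410, 2460, 5), (p1, 37, 2410, 2460, 6), (p1, 37, 2410, 2460, 9), (p1, 37, 2930, 5320, 5), (p1, 37, 2930, 5320, 6), (p1, 37, 2930, 5320, 9), (p1, 37, 3990, 2410, 5), (p1, 37, 3990, 2410, 6), (p1, 37, 3990, 2410, 9), (p1, 37, 4050, 610, 5), (p1, 37, 4050, 610, 6), (p1, 37, 4050, 610, 9), (p1, 37, 9340, 8270, 5), (p1, 37, 9340, 8270, 6), (p1, 37, 9340, 8270, 9), (p1, 9, 2050, 9120, 5), (p1, 9, 2050, 9120, 6), (p1, 9, 2050, 9120, 9), (p1, 9, 2410, 2460, 5), (p1, 9, 2410, 2460, 6), (p1, 9, 2410, 2460, 9), (p1, 9, 2930, 5320, 5), (p1, 9, 2930, 5320, 6), (p1, 9, 2930, 5320, 9), (p1, 9, 3990, 2410, 5), (p1, 9, 3990, 2410, 6), (p1, 9, 3990, 2410, 9), (p1, 9, 4050, 610, 5), (p1, 9, 4050, 610, 6), (p1, 9, 4050, 610, 9), (p1, 9, 9340, 8270, 5), (p1, 9, 9340, 8270, 6), (p1, 9, 9340, 8270, 9)}
Filtering on floor != 6 leaves {(p1, 29, 2050, 9120, 5), (p1, 29, 2050, 9120, 9), (p1, 29, 2410, 2460, 5), (p1, 29, 2410, 2460, 9), (p1, 29, 2930, 5320, 5), (p1, 29, 2930, 5320, 9), (p1, 29, 3990, 2410, 5), (p1, 29, 3990, 2410, 9), (p1, 29, 4050, 610, 5), (p1, 29, 4050, 610, 9), (p1, 29, 9340, 8270, 5), (p1, 29, 9340, 8270, 9), (p1, 37, 2050, 9120, 5), (p1, 37, 2050, 9120, 9), (p1, 37, 2410, 2460, 5), (p1, 37, 2410, 2460, 9), (p1, 37, 2930, 5320, 5), (p1, 37, 2930, 5320, 9), (p1, 37, 3990, 2410, 5), (p1, 37, 3990, 2410, 9), (p1, 37, 4050, 610, 5), (p1, 37, 4050, 610, 9), (p1, 37, 9340, 8270, 5), (p1, 37, 9340, 8270, 9), (p1, 9, 2050, 9120, 5), (p1, 9, 2050, 9120, 9), (p1, 9, 2410, 2460, 5), (p1, 9, 2410, 2460, 9), (p1, 9, 2930, 5320, 5), (p1, 9, 2930, 5320, 9), (p1, 9, 3990, 2410, 5), (p1, 9, 3990, 2410, 9), (p1, 9, 4050, 610, 5), (p1, 9, 4050, 610, 9), (p1, 9, 9340, 8270, 5), (p1, 9, 9340, 8270, 9)}.
π[salary]: project onto (salary) (30 duplicate(s) eliminated) → {2410, 2460, 5320, 610, 8270, 9120}

{2410, 2460, 5320, 610, 8270, 9120}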